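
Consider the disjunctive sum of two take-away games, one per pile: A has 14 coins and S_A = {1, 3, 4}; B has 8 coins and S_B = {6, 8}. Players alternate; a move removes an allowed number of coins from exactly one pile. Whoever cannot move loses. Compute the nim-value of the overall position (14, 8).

Pile A, S = {1, 3, 4}:
n :  0  1  2  3  4  5  6  7  8  9 10 11 12 13 14
G :  0  1  0  1  2  3  2  0  1  0  1  2  3  2  0
G_A(14) = 0.
Pile B, S = {6, 8}:
G(0) = 0
G(1) = mex{} = 0
G(2) = mex{} = 0
G(3) = mex{} = 0
G(4) = mex{} = 0
G(5) = mex{} = 0
G(6) = mex{0} = 1
G(7) = mex{0} = 1
G(8) = mex{0,0} = 1
G_B(8) = 1.
Combined Grundy value = 0 ⊕ 1 = 1.

1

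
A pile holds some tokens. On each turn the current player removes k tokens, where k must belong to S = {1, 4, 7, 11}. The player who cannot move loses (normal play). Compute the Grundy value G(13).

n :  0  1  2  3  4  5  6  7  8  9 10 11 12 13
G :  0  1  0  1  2  0  1  2  0  1  0  1  2  3

3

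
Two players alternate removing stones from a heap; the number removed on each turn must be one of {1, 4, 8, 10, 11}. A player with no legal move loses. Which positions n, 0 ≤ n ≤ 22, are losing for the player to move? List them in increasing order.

0, 2, 5, 7, 14, 19, 21

n :  0  1  2  3  4  5  6  7  8  9 10 11 12 13 14 15 16 17 18 19 20 21 22
G :  0  1  0  1  2  0  1  0  1  2  3  2  3  4  0  1  2  3  2  0  1  0  1
P-positions are exactly the n with G(n) = 0.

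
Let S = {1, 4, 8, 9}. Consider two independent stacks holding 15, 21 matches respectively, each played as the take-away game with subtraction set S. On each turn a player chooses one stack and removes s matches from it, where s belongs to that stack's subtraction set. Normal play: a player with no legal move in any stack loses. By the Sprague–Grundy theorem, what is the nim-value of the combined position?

1

All stacks use S = {1, 4, 8, 9}:
G(0) = 0
G(1) = mex{0} = 1
G(2) = mex{1} = 0
G(3) = mex{0} = 1
G(4) = mex{1,0} = 2
G(5) = mex{2,1} = 0
G(6) = mex{0,0} = 1
G(7) = mex{1,1} = 0
G(8) = mex{0,2,0} = 1
G(9) = mex{1,0,1,0} = 2
G(10) = mex{2,1,0,1} = 3
G(11) = mex{3,0,1,0} = 2
G(12) = mex{2,1,2,1} = 0
G(13) = mex{0,2,0,2} = 1
G(14) = mex{1,3,1,0} = 2
G(15) = mex{2,2,0,1} = 3
G(16) = mex{3,0,1,0} = 2
G(17) = mex{2,1,2,1} = 0
G(18) = mex{0,2,3,2} = 1
G(19) = mex{1,3,2,3} = 0
G(20) = mex{0,2,0,2} = 1
G(21) = mex{1,0,1,0} = 2
Stack A: G(15) = 3.
Stack B: G(21) = 2.
Combined Grundy value = 3 ⊕ 2 = 1.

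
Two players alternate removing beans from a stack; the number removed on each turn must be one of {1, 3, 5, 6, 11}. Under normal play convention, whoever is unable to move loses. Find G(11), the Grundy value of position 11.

G(0) = 0
G(1) = mex{0} = 1
G(2) = mex{1} = 0
G(3) = mex{0,0} = 1
G(4) = mex{1,1} = 0
G(5) = mex{0,0,0} = 1
G(6) = mex{1,1,1,0} = 2
G(7) = mex{2,0,0,1} = 3
G(8) = mex{3,1,1,0} = 2
G(9) = mex{2,2,0,1} = 3
G(10) = mex{3,3,1,0} = 2
G(11) = mex{2,2,2,1,0} = 3

3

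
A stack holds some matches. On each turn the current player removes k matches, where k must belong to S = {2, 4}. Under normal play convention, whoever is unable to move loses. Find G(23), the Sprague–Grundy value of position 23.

G(0) = 0
G(1) = mex{} = 0
G(2) = mex{0} = 1
G(3) = mex{0} = 1
G(4) = mex{1,0} = 2
G(5) = mex{1,0} = 2
G(6) = mex{2,1} = 0
G(7) = mex{2,1} = 0
G(8) = mex{0,2} = 1
G(9) = mex{0,2} = 1
G(10) = mex{1,0} = 2
G(11) = mex{1,0} = 2
G(12) = mex{2,1} = 0
G(13) = mex{2,1} = 0
G(14) = mex{0,2} = 1
G(15) = mex{0,2} = 1
G(16) = mex{1,0} = 2
G(17) = mex{1,0} = 2
G(18) = mex{2,1} = 0
G(19) = mex{2,1} = 0
G(20) = mex{0,2} = 1
G(21) = mex{0,2} = 1
G(22) = mex{1,0} = 2
G(23) = mex{1,0} = 2

2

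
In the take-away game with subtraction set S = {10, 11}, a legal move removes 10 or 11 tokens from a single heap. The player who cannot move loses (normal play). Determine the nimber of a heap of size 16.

1

n :  0  1  2  3  4  5  6  7  8  9 10 11 12 13 14 15 16
G :  0  0  0  0  0  0  0  0  0  0  1  1  1  1  1  1  1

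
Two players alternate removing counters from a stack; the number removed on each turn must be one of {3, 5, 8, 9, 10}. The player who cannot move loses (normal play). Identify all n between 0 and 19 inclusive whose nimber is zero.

n :  0  1  2  3  4  5  6  7  8  9 10 11 12 13 14 15 16 17 18 19
G :  0  0  0  1  1  1  2  2  2  3  3  3  4  0  0  0  1  1  1  2
P-positions are exactly the n with G(n) = 0.

0, 1, 2, 13, 14, 15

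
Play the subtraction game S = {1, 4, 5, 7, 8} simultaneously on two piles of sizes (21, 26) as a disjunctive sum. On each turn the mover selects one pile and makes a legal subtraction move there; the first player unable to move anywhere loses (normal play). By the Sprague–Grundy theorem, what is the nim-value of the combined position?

All piles use S = {1, 4, 5, 7, 8}:
n :  0  1  2  3  4  5  6  7  8  9 10 11 12 13 14 15 16 17 18 19 20 21 22 23 24 25 26
G :  0  1  0  1  2  3  2  3  4  5  4  0  1  0  1  2  3  2  3  4  5  4  0  1  0  1  2
Pile A: G(21) = 4.
Pile B: G(26) = 2.
Combined Grundy value = 4 ⊕ 2 = 6.

6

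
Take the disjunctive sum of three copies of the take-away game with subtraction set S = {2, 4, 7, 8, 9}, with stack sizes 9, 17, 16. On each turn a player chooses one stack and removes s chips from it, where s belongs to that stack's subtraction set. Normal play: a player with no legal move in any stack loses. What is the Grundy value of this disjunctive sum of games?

6

All stacks use S = {2, 4, 7, 8, 9}:
n :  0  1  2  3  4  5  6  7  8  9 10 11 12 13 14 15 16 17
G :  0  0  1  1  2  2  0  3  1  4  2  0  0  1  1  2  2  0
Stack A: G(9) = 4.
Stack B: G(17) = 0.
Stack C: G(16) = 2.
Combined Grundy value = 4 ⊕ 0 ⊕ 2 = 6.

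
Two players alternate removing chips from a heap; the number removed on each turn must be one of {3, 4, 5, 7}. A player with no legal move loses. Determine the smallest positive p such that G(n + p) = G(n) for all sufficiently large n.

G(0) = 0
G(1) = mex{} = 0
G(2) = mex{} = 0
G(3) = mex{0} = 1
G(4) = mex{0,0} = 1
G(5) = mex{0,0,0} = 1
G(6) = mex{1,0,0} = 2
G(7) = mex{1,1,0,0} = 2
G(8) = mex{1,1,1,0} = 2
G(9) = mex{2,1,1,0} = 3
G(10) = mex{2,2,1,1} = 0
G(11) = mex{2,2,2,1} = 0
G(12) = mex{3,2,2,1} = 0
G(13) = mex{0,3,2,2} = 1
G(14) = mex{0,0,3,2} = 1
G(15) = mex{0,0,0,2} = 1
G(16) = mex{1,0,0,3} = 2
G(17) = mex{1,1,0,0} = 2
G(18) = mex{1,1,1,0} = 2
G(19) = mex{2,1,1,0} = 3
G(20) = mex{2,2,1,1} = 0
G(21) = mex{2,2,2,1} = 0
G(n+10) = G(n) holds for n = 0,…,6 (a full window of length max(S) = 7), so the sequence is purely periodic with period 10.

10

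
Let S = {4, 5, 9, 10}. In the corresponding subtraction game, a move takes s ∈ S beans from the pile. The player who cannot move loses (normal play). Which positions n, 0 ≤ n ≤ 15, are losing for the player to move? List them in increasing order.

G(0) = 0
G(1) = mex{} = 0
G(2) = mex{} = 0
G(3) = mex{} = 0
G(4) = mex{0} = 1
G(5) = mex{0,0} = 1
G(6) = mex{0,0} = 1
G(7) = mex{0,0} = 1
G(8) = mex{1,0} = 2
G(9) = mex{1,1,0} = 2
G(10) = mex{1,1,0,0} = 2
G(11) = mex{1,1,0,0} = 2
G(12) = mex{2,1,0,0} = 3
G(13) = mex{2,2,1,0} = 3
G(14) = mex{2,2,1,1} = 0
G(15) = mex{2,2,1,1} = 0
P-positions are exactly the n with G(n) = 0.

0, 1, 2, 3, 14, 15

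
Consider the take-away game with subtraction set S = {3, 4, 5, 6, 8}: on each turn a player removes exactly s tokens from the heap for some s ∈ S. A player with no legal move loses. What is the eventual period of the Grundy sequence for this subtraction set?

G(0) = 0
G(1) = mex{} = 0
G(2) = mex{} = 0
G(3) = mex{0} = 1
G(4) = mex{0,0} = 1
G(5) = mex{0,0,0} = 1
G(6) = mex{1,0,0,0} = 2
G(7) = mex{1,1,0,0} = 2
G(8) = mex{1,1,1,0,0} = 2
G(9) = mex{2,1,1,1,0} = 3
G(10) = mex{2,2,1,1,0} = 3
G(11) = mex{2,2,2,1,1} = 0
G(12) = mex{3,2,2,2,1} = 0
G(13) = mex{3,3,2,2,1} = 0
G(14) = mex{0,3,3,2,2} = 1
G(15) = mex{0,0,3,3,2} = 1
G(16) = mex{0,0,0,3,2} = 1
G(17) = mex{1,0,0,0,3} = 2
G(18) = mex{1,1,0,0,3} = 2
G(19) = mex{1,1,1,0,0} = 2
G(20) = mex{2,1,1,1,0} = 3
G(21) = mex{2,2,1,1,0} = 3
G(22) = mex{2,2,2,1,1} = 0
G(23) = mex{3,2,2,2,1} = 0
G(n+11) = G(n) holds for n = 0,…,7 (a full window of length max(S) = 8), so the sequence is purely periodic with period 11.

11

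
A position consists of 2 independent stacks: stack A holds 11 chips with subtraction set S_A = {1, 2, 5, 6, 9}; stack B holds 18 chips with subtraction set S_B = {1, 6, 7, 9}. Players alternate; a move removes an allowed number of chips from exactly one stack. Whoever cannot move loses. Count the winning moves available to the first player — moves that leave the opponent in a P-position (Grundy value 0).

4

Stack A, S = {1, 2, 5, 6, 9}:
G(0) = 0
G(1) = mex{0} = 1
G(2) = mex{1,0} = 2
G(3) = mex{2,1} = 0
G(4) = mex{0,2} = 1
G(5) = mex{1,0,0} = 2
G(6) = mex{2,1,1,0} = 3
G(7) = mex{3,2,2,1} = 0
G(8) = mex{0,3,0,2} = 1
G(9) = mex{1,0,1,0,0} = 2
G(10) = mex{2,1,2,1,1} = 0
G(11) = mex{0,2,3,2,2} = 1
G_A(11) = 1.
Stack B, S = {1, 6, 7, 9}:
G(0) = 0
G(1) = mex{0} = 1
G(2) = mex{1} = 0
G(3) = mex{0} = 1
G(4) = mex{1} = 0
G(5) = mex{0} = 1
G(6) = mex{1,0} = 2
G(7) = mex{2,1,0} = 3
G(8) = mex{3,0,1} = 2
G(9) = mex{2,1,0,0} = 3
G(10) = mex{3,0,1,1} = 2
G(11) = mex{2,1,0,0} = 3
G(12) = mex{3,2,1,1} = 0
G(13) = mex{0,3,2,0} = 1
G(14) = mex{1,2,3,1} = 0
G(15) = mex{0,3,2,2} = 1
G(16) = mex{1,2,3,3} = 0
G(17) = mex{0,3,2,2} = 1
G(18) = mex{1,0,3,3} = 2
G_B(18) = 2.
Combined Grundy value = 1 ⊕ 2 = 3.
A winning move leaves total XOR = 0, i.e. changes one component's Grundy value g to g ⊕ X where X is the current total.
Stack A: need g' = 1⊕3 = 2. Options: 11−1→G=0, 11−2→G=2, 11−5→G=3, 11−6→G=2, 11−9→G=2. Hits: 3.
Stack B: need g' = 2⊕3 = 1. Options: 18−1→G=1, 18−6→G=0, 18−7→G=3, 18−9→G=3. Hits: 1.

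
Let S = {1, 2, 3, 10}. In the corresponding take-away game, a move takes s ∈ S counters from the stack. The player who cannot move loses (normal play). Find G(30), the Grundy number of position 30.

2

G(0) = 0
G(1) = mex{0} = 1
G(2) = mex{1,0} = 2
G(3) = mex{2,1,0} = 3
G(4) = mex{3,2,1} = 0
G(5) = mex{0,3,2} = 1
G(6) = mex{1,0,3} = 2
G(7) = mex{2,1,0} = 3
G(8) = mex{3,2,1} = 0
G(9) = mex{0,3,2} = 1
G(10) = mex{1,0,3,0} = 2
G(11) = mex{2,1,0,1} = 3
G(12) = mex{3,2,1,2} = 0
G(13) = mex{0,3,2,3} = 1
G(14) = mex{1,0,3,0} = 2
G(15) = mex{2,1,0,1} = 3
G(16) = mex{3,2,1,2} = 0
G(17) = mex{0,3,2,3} = 1
G(18) = mex{1,0,3,0} = 2
G(19) = mex{2,1,0,1} = 3
G(20) = mex{3,2,1,2} = 0
G(21) = mex{0,3,2,3} = 1
G(22) = mex{1,0,3,0} = 2
G(23) = mex{2,1,0,1} = 3
G(24) = mex{3,2,1,2} = 0
G(25) = mex{0,3,2,3} = 1
G(26) = mex{1,0,3,0} = 2
G(27) = mex{2,1,0,1} = 3
G(28) = mex{3,2,1,2} = 0
G(29) = mex{0,3,2,3} = 1
G(30) = mex{1,0,3,0} = 2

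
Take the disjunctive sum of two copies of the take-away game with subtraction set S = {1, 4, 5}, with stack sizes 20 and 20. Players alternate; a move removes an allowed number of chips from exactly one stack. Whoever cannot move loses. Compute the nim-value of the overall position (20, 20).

All stacks use S = {1, 4, 5}:
G(0) = 0
G(1) = mex{0} = 1
G(2) = mex{1} = 0
G(3) = mex{0} = 1
G(4) = mex{1,0} = 2
G(5) = mex{2,1,0} = 3
G(6) = mex{3,0,1} = 2
G(7) = mex{2,1,0} = 3
G(8) = mex{3,2,1} = 0
G(9) = mex{0,3,2} = 1
G(10) = mex{1,2,3} = 0
G(11) = mex{0,3,2} = 1
G(12) = mex{1,0,3} = 2
G(13) = mex{2,1,0} = 3
G(14) = mex{3,0,1} = 2
G(15) = mex{2,1,0} = 3
G(16) = mex{3,2,1} = 0
G(17) = mex{0,3,2} = 1
G(18) = mex{1,2,3} = 0
G(19) = mex{0,3,2} = 1
G(20) = mex{1,0,3} = 2
Stack A: G(20) = 2.
Stack B: G(20) = 2.
Combined Grundy value = 2 ⊕ 2 = 0.

0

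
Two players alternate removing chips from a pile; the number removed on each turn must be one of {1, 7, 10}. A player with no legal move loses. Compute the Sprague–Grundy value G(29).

n :  0  1  2  3  4  5  6  7  8  9 10 11 12 13 14 15 16 17 18 19 20 21 22 23 24 25 26 27 28 29
G :  0  1  0  1  0  1  0  1  0  1  2  3  2  3  2  3  2  0  1  0  1  0  1  0  1  0  1  2  3  2

2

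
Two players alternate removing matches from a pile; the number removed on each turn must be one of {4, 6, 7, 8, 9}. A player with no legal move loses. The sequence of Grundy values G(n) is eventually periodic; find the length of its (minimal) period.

G(0) = 0
G(1) = mex{} = 0
G(2) = mex{} = 0
G(3) = mex{} = 0
G(4) = mex{0} = 1
G(5) = mex{0} = 1
G(6) = mex{0,0} = 1
G(7) = mex{0,0,0} = 1
G(8) = mex{1,0,0,0} = 2
G(9) = mex{1,0,0,0,0} = 2
G(10) = mex{1,1,0,0,0} = 2
G(11) = mex{1,1,1,0,0} = 2
G(12) = mex{2,1,1,1,0} = 3
G(13) = mex{2,1,1,1,1} = 0
G(14) = mex{2,2,1,1,1} = 0
G(15) = mex{2,2,2,1,1} = 0
G(16) = mex{3,2,2,2,1} = 0
G(17) = mex{0,2,2,2,2} = 1
G(18) = mex{0,3,2,2,2} = 1
G(19) = mex{0,0,3,2,2} = 1
G(20) = mex{0,0,0,3,2} = 1
G(21) = mex{1,0,0,0,3} = 2
G(22) = mex{1,0,0,0,0} = 2
G(23) = mex{1,1,0,0,0} = 2
G(24) = mex{1,1,1,0,0} = 2
G(25) = mex{2,1,1,1,0} = 3
G(26) = mex{2,1,1,1,1} = 0
G(27) = mex{2,2,1,1,1} = 0
G(n+13) = G(n) holds for n = 0,…,8 (a full window of length max(S) = 9), so the sequence is purely periodic with period 13.

13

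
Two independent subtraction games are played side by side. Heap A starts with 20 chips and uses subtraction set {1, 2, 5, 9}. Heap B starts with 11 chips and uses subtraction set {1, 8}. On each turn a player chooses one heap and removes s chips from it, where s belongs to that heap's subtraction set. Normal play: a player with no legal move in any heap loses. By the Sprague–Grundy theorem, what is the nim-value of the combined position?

0

Heap A, S = {1, 2, 5, 9}:
n :  0  1  2  3  4  5  6  7  8  9 10 11 12 13 14 15 16 17 18 19 20
G :  0  1  2  0  1  2  0  1  2  3  0  1  2  0  1  2  0  1  2  3  0
G_A(20) = 0.
Heap B, S = {1, 8}:
G(0) = 0
G(1) = mex{0} = 1
G(2) = mex{1} = 0
G(3) = mex{0} = 1
G(4) = mex{1} = 0
G(5) = mex{0} = 1
G(6) = mex{1} = 0
G(7) = mex{0} = 1
G(8) = mex{1,0} = 2
G(9) = mex{2,1} = 0
G(10) = mex{0,0} = 1
G(11) = mex{1,1} = 0
G_B(11) = 0.
Combined Grundy value = 0 ⊕ 0 = 0.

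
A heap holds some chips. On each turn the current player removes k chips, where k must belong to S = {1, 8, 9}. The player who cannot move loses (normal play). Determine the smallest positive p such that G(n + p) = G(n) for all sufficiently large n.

16

n :  0  1  2  3  4  5  6  7  8  9 10 11 12 13 14 15 16 17 18 19 20 21 22 23 24 25 26 27 28 29 30 31 32 33
G :  0  1  0  1  0  1  0  1  2  3  2  3  2  3  2  3  0  1  0  1  0  1  0  1  2  3  2  3  2  3  2  3  0  1
G(n+16) = G(n) holds for n = 0,…,8 (a full window of length max(S) = 9), so the sequence is purely periodic with period 16.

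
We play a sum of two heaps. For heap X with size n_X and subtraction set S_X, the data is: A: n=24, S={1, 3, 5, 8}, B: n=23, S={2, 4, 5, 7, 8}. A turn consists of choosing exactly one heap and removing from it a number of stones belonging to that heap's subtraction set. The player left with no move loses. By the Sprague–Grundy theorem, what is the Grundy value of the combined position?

Heap A, S = {1, 3, 5, 8}:
G(0) = 0
G(1) = mex{0} = 1
G(2) = mex{1} = 0
G(3) = mex{0,0} = 1
G(4) = mex{1,1} = 0
G(5) = mex{0,0,0} = 1
G(6) = mex{1,1,1} = 0
G(7) = mex{0,0,0} = 1
G(8) = mex{1,1,1,0} = 2
G(9) = mex{2,0,0,1} = 3
G(10) = mex{3,1,1,0} = 2
G(11) = mex{2,2,0,1} = 3
G(12) = mex{3,3,1,0} = 2
G(13) = mex{2,2,2,1} = 0
G(14) = mex{0,3,3,0} = 1
G(15) = mex{1,2,2,1} = 0
G(16) = mex{0,0,3,2} = 1
G(17) = mex{1,1,2,3} = 0
G(18) = mex{0,0,0,2} = 1
G(19) = mex{1,1,1,3} = 0
G(20) = mex{0,0,0,2} = 1
G(21) = mex{1,1,1,0} = 2
G(22) = mex{2,0,0,1} = 3
G(23) = mex{3,1,1,0} = 2
G(24) = mex{2,2,0,1} = 3
G_A(24) = 3.
Heap B, S = {2, 4, 5, 7, 8}:
G(0) = 0
G(1) = mex{} = 0
G(2) = mex{0} = 1
G(3) = mex{0} = 1
G(4) = mex{1,0} = 2
G(5) = mex{1,0,0} = 2
G(6) = mex{2,1,0} = 3
G(7) = mex{2,1,1,0} = 3
G(8) = mex{3,2,1,0,0} = 4
G(9) = mex{3,2,2,1,0} = 4
G(10) = mex{4,3,2,1,1} = 0
G(11) = mex{4,3,3,2,1} = 0
G(12) = mex{0,4,3,2,2} = 1
G(13) = mex{0,4,4,3,2} = 1
G(14) = mex{1,0,4,3,3} = 2
G(15) = mex{1,0,0,4,3} = 2
G(16) = mex{2,1,0,4,4} = 3
G(17) = mex{2,1,1,0,4} = 3
G(18) = mex{3,2,1,0,0} = 4
G(19) = mex{3,2,2,1,0} = 4
G(20) = mex{4,3,2,1,1} = 0
G(21) = mex{4,3,3,2,1} = 0
G(22) = mex{0,4,3,2,2} = 1
G(23) = mex{0,4,4,3,2} = 1
G_B(23) = 1.
Combined Grundy value = 3 ⊕ 1 = 2.

2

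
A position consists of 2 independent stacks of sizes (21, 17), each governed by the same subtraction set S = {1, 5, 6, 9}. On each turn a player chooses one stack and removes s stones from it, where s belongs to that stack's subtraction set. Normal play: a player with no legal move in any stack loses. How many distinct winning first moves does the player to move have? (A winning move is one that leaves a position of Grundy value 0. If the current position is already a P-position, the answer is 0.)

2

All stacks use S = {1, 5, 6, 9}:
G(0) = 0
G(1) = mex{0} = 1
G(2) = mex{1} = 0
G(3) = mex{0} = 1
G(4) = mex{1} = 0
G(5) = mex{0,0} = 1
G(6) = mex{1,1,0} = 2
G(7) = mex{2,0,1} = 3
G(8) = mex{3,1,0} = 2
G(9) = mex{2,0,1,0} = 3
G(10) = mex{3,1,0,1} = 2
G(11) = mex{2,2,1,0} = 3
G(12) = mex{3,3,2,1} = 0
G(13) = mex{0,2,3,0} = 1
G(14) = mex{1,3,2,1} = 0
G(15) = mex{0,2,3,2} = 1
G(16) = mex{1,3,2,3} = 0
G(17) = mex{0,0,3,2} = 1
G(18) = mex{1,1,0,3} = 2
G(19) = mex{2,0,1,2} = 3
G(20) = mex{3,1,0,3} = 2
G(21) = mex{2,0,1,0} = 3
Stack A: G(21) = 3.
Stack B: G(17) = 1.
Combined Grundy value = 3 ⊕ 1 = 2.
A winning move leaves total XOR = 0, i.e. changes one component's Grundy value g to g ⊕ X where X is the current total.
Stack A: need g' = 3⊕2 = 1. Options: 21−1→G=2, 21−5→G=0, 21−6→G=1, 21−9→G=0. Hits: 1.
Stack B: need g' = 1⊕2 = 3. Options: 17−1→G=0, 17−5→G=0, 17−6→G=3, 17−9→G=2. Hits: 1.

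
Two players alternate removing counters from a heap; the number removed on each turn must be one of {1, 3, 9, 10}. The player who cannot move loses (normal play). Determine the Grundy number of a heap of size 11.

G(0) = 0
G(1) = mex{0} = 1
G(2) = mex{1} = 0
G(3) = mex{0,0} = 1
G(4) = mex{1,1} = 0
G(5) = mex{0,0} = 1
G(6) = mex{1,1} = 0
G(7) = mex{0,0} = 1
G(8) = mex{1,1} = 0
G(9) = mex{0,0,0} = 1
G(10) = mex{1,1,1,0} = 2
G(11) = mex{2,0,0,1} = 3

3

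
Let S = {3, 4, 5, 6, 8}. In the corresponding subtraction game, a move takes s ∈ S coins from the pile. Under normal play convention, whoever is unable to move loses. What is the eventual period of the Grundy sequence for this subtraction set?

G(0) = 0
G(1) = mex{} = 0
G(2) = mex{} = 0
G(3) = mex{0} = 1
G(4) = mex{0,0} = 1
G(5) = mex{0,0,0} = 1
G(6) = mex{1,0,0,0} = 2
G(7) = mex{1,1,0,0} = 2
G(8) = mex{1,1,1,0,0} = 2
G(9) = mex{2,1,1,1,0} = 3
G(10) = mex{2,2,1,1,0} = 3
G(11) = mex{2,2,2,1,1} = 0
G(12) = mex{3,2,2,2,1} = 0
G(13) = mex{3,3,2,2,1} = 0
G(14) = mex{0,3,3,2,2} = 1
G(15) = mex{0,0,3,3,2} = 1
G(16) = mex{0,0,0,3,2} = 1
G(17) = mex{1,0,0,0,3} = 2
G(18) = mex{1,1,0,0,3} = 2
G(19) = mex{1,1,1,0,0} = 2
G(20) = mex{2,1,1,1,0} = 3
G(21) = mex{2,2,1,1,0} = 3
G(22) = mex{2,2,2,1,1} = 0
G(23) = mex{3,2,2,2,1} = 0
G(n+11) = G(n) holds for n = 0,…,7 (a full window of length max(S) = 8), so the sequence is purely periodic with period 11.

11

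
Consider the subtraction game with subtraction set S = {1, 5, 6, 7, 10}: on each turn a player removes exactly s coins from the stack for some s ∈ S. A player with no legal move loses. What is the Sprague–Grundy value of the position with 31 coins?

G(0) = 0
G(1) = mex{0} = 1
G(2) = mex{1} = 0
G(3) = mex{0} = 1
G(4) = mex{1} = 0
G(5) = mex{0,0} = 1
G(6) = mex{1,1,0} = 2
G(7) = mex{2,0,1,0} = 3
G(8) = mex{3,1,0,1} = 2
G(9) = mex{2,0,1,0} = 3
G(10) = mex{3,1,0,1,0} = 2
G(11) = mex{2,2,1,0,1} = 3
G(12) = mex{3,3,2,1,0} = 4
G(13) = mex{4,2,3,2,1} = 0
G(14) = mex{0,3,2,3,0} = 1
G(15) = mex{1,2,3,2,1} = 0
G(16) = mex{0,3,2,3,2} = 1
G(17) = mex{1,4,3,2,3} = 0
G(18) = mex{0,0,4,3,2} = 1
G(19) = mex{1,1,0,4,3} = 2
G(20) = mex{2,0,1,0,2} = 3
G(21) = mex{3,1,0,1,3} = 2
G(22) = mex{2,0,1,0,4} = 3
G(23) = mex{3,1,0,1,0} = 2
G(24) = mex{2,2,1,0,1} = 3
G(25) = mex{3,3,2,1,0} = 4
G(26) = mex{4,2,3,2,1} = 0
G(27) = mex{0,3,2,3,0} = 1
G(28) = mex{1,2,3,2,1} = 0
G(29) = mex{0,3,2,3,2} = 1
G(30) = mex{1,4,3,2,3} = 0
G(31) = mex{0,0,4,3,2} = 1

1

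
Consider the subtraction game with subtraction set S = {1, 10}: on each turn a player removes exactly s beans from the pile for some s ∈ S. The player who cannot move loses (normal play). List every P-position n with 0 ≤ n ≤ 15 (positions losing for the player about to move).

0, 2, 4, 6, 8, 11, 13, 15

G(0) = 0
G(1) = mex{0} = 1
G(2) = mex{1} = 0
G(3) = mex{0} = 1
G(4) = mex{1} = 0
G(5) = mex{0} = 1
G(6) = mex{1} = 0
G(7) = mex{0} = 1
G(8) = mex{1} = 0
G(9) = mex{0} = 1
G(10) = mex{1,0} = 2
G(11) = mex{2,1} = 0
G(12) = mex{0,0} = 1
G(13) = mex{1,1} = 0
G(14) = mex{0,0} = 1
G(15) = mex{1,1} = 0
P-positions are exactly the n with G(n) = 0.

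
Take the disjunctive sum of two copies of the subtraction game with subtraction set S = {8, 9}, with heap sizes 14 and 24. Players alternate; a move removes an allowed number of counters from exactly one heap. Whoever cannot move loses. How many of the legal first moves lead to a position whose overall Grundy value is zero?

3

All heaps use S = {8, 9}:
G(0) = 0
G(1) = mex{} = 0
G(2) = mex{} = 0
G(3) = mex{} = 0
G(4) = mex{} = 0
G(5) = mex{} = 0
G(6) = mex{} = 0
G(7) = mex{} = 0
G(8) = mex{0} = 1
G(9) = mex{0,0} = 1
G(10) = mex{0,0} = 1
G(11) = mex{0,0} = 1
G(12) = mex{0,0} = 1
G(13) = mex{0,0} = 1
G(14) = mex{0,0} = 1
G(15) = mex{0,0} = 1
G(16) = mex{1,0} = 2
G(17) = mex{1,1} = 0
G(18) = mex{1,1} = 0
G(19) = mex{1,1} = 0
G(20) = mex{1,1} = 0
G(21) = mex{1,1} = 0
G(22) = mex{1,1} = 0
G(23) = mex{1,1} = 0
G(24) = mex{2,1} = 0
Heap A: G(14) = 1.
Heap B: G(24) = 0.
Combined Grundy value = 1 ⊕ 0 = 1.
A winning move leaves total XOR = 0, i.e. changes one component's Grundy value g to g ⊕ X where X is the current total.
Heap A: need g' = 1⊕1 = 0. Options: 14−8→G=0, 14−9→G=0. Hits: 2.
Heap B: need g' = 0⊕1 = 1. Options: 24−8→G=2, 24−9→G=1. Hits: 1.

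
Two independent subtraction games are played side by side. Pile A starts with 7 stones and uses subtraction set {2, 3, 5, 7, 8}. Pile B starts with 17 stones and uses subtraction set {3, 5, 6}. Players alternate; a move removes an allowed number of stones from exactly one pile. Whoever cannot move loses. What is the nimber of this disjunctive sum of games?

1

Pile A, S = {2, 3, 5, 7, 8}:
n : 0 1 2 3 4 5 6 7
G : 0 0 1 1 2 2 3 3
G_A(7) = 3.
Pile B, S = {3, 5, 6}:
G(0) = 0
G(1) = mex{} = 0
G(2) = mex{} = 0
G(3) = mex{0} = 1
G(4) = mex{0} = 1
G(5) = mex{0,0} = 1
G(6) = mex{1,0,0} = 2
G(7) = mex{1,0,0} = 2
G(8) = mex{1,1,0} = 2
G(9) = mex{2,1,1} = 0
G(10) = mex{2,1,1} = 0
G(11) = mex{2,2,1} = 0
G(12) = mex{0,2,2} = 1
G(13) = mex{0,2,2} = 1
G(14) = mex{0,0,2} = 1
G(15) = mex{1,0,0} = 2
G(16) = mex{1,0,0} = 2
G(17) = mex{1,1,0} = 2
G_B(17) = 2.
Combined Grundy value = 3 ⊕ 2 = 1.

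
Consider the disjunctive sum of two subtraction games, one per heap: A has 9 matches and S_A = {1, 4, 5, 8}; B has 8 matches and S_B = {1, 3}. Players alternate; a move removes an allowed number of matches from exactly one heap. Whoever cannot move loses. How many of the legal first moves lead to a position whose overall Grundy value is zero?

Heap A, S = {1, 4, 5, 8}:
n : 0 1 2 3 4 5 6 7 8 9
G : 0 1 0 1 2 3 2 3 4 0
G_A(9) = 0.
Heap B, S = {1, 3}:
n : 0 1 2 3 4 5 6 7 8
G : 0 1 0 1 0 1 0 1 0
G_B(8) = 0.
Combined Grundy value = 0 ⊕ 0 = 0.
A winning move leaves total XOR = 0, i.e. changes one component's Grundy value g to g ⊕ X where X is the current total.
Heap A: target g' = 0⊕0 = 0, but every legal move changes the Grundy value (mex property), so 0 moves.
Heap B: target g' = 0⊕0 = 0, but every legal move changes the Grundy value (mex property), so 0 moves.

0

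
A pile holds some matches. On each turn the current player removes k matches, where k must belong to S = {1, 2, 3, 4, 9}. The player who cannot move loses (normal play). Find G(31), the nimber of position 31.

n :  0  1  2  3  4  5  6  7  8  9 10 11 12 13 14 15 16 17 18 19 20 21 22 23 24 25 26 27 28 29 30 31
G :  0  1  2  3  4  0  1  2  3  4  0  1  2  3  4  0  1  2  3  4  0  1  2  3  4  0  1  2  3  4  0  1

1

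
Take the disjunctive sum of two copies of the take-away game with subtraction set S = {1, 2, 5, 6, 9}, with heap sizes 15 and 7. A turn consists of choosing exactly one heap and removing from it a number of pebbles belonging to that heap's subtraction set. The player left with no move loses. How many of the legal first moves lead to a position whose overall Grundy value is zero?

3

All heaps use S = {1, 2, 5, 6, 9}:
n :  0  1  2  3  4  5  6  7  8  9 10 11 12 13 14 15
G :  0  1  2  0  1  2  3  0  1  2  0  1  2  3  0  1
Heap A: G(15) = 1.
Heap B: G(7) = 0.
Combined Grundy value = 1 ⊕ 0 = 1.
A winning move leaves total XOR = 0, i.e. changes one component's Grundy value g to g ⊕ X where X is the current total.
Heap A: need g' = 1⊕1 = 0. Options: 15−1→G=0, 15−2→G=3, 15−5→G=0, 15−6→G=2, 15−9→G=3. Hits: 2.
Heap B: need g' = 0⊕1 = 1. Options: 7−1→G=3, 7−2→G=2, 7−5→G=2, 7−6→G=1. Hits: 1.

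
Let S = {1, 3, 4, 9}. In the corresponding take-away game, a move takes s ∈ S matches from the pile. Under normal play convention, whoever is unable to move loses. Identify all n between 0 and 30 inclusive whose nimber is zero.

n :  0  1  2  3  4  5  6  7  8  9 10 11 12 13 14 15 16 17 18 19 20 21 22 23 24 25 26 27 28 29 30
G :  0  1  0  1  2  3  2  0  1  4  3  2  0  1  0  1  2  3  2  0  1  4  3  2  0  1  0  1  2  3  2
P-positions are exactly the n with G(n) = 0.

0, 2, 7, 12, 14, 19, 24, 26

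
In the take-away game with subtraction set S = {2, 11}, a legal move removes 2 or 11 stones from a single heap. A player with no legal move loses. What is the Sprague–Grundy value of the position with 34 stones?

0

n :  0  1  2  3  4  5  6  7  8  9 10 11 12 13 14 15 16 17 18 19 20 21 22 23 24 25 26 27 28 29 30 31 32 33 34
G :  0  0  1  1  0  0  1  1  0  0  1  1  2  0  0  1  1  0  0  1  1  0  0  1  1  2  0  0  1  1  0  0  1  1  0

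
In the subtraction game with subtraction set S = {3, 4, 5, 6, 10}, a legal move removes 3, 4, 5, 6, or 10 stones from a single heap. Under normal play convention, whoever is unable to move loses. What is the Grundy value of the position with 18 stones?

n :  0  1  2  3  4  5  6  7  8  9 10 11 12 13 14 15 16 17 18
G :  0  0  0  1  1  1  2  2  2  0  3  3  1  4  4  2  0  0  0

0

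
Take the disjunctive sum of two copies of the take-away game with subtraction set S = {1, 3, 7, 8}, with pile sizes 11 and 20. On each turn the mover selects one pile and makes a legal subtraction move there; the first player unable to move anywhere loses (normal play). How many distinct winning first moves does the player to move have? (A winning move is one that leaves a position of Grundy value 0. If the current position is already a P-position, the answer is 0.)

2

All piles use S = {1, 3, 7, 8}:
G(0) = 0
G(1) = mex{0} = 1
G(2) = mex{1} = 0
G(3) = mex{0,0} = 1
G(4) = mex{1,1} = 0
G(5) = mex{0,0} = 1
G(6) = mex{1,1} = 0
G(7) = mex{0,0,0} = 1
G(8) = mex{1,1,1,0} = 2
G(9) = mex{2,0,0,1} = 3
G(10) = mex{3,1,1,0} = 2
G(11) = mex{2,2,0,1} = 3
G(12) = mex{3,3,1,0} = 2
G(13) = mex{2,2,0,1} = 3
G(14) = mex{3,3,1,0} = 2
G(15) = mex{2,2,2,1} = 0
G(16) = mex{0,3,3,2} = 1
G(17) = mex{1,2,2,3} = 0
G(18) = mex{0,0,3,2} = 1
G(19) = mex{1,1,2,3} = 0
G(20) = mex{0,0,3,2} = 1
Pile A: G(11) = 3.
Pile B: G(20) = 1.
Combined Grundy value = 3 ⊕ 1 = 2.
A winning move leaves total XOR = 0, i.e. changes one component's Grundy value g to g ⊕ X where X is the current total.
Pile A: need g' = 3⊕2 = 1. Options: 11−1→G=2, 11−3→G=2, 11−7→G=0, 11−8→G=1. Hits: 1.
Pile B: need g' = 1⊕2 = 3. Options: 20−1→G=0, 20−3→G=0, 20−7→G=3, 20−8→G=2. Hits: 1.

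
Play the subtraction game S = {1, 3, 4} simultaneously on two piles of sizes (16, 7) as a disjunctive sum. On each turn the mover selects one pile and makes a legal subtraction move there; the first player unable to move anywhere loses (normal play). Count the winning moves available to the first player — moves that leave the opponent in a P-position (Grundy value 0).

0

All piles use S = {1, 3, 4}:
G(0) = 0
G(1) = mex{0} = 1
G(2) = mex{1} = 0
G(3) = mex{0,0} = 1
G(4) = mex{1,1,0} = 2
G(5) = mex{2,0,1} = 3
G(6) = mex{3,1,0} = 2
G(7) = mex{2,2,1} = 0
G(8) = mex{0,3,2} = 1
G(9) = mex{1,2,3} = 0
G(10) = mex{0,0,2} = 1
G(11) = mex{1,1,0} = 2
G(12) = mex{2,0,1} = 3
G(13) = mex{3,1,0} = 2
G(14) = mex{2,2,1} = 0
G(15) = mex{0,3,2} = 1
G(16) = mex{1,2,3} = 0
Pile A: G(16) = 0.
Pile B: G(7) = 0.
Combined Grundy value = 0 ⊕ 0 = 0.
A winning move leaves total XOR = 0, i.e. changes one component's Grundy value g to g ⊕ X where X is the current total.
Pile A: target g' = 0⊕0 = 0, but every legal move changes the Grundy value (mex property), so 0 moves.
Pile B: target g' = 0⊕0 = 0, but every legal move changes the Grundy value (mex property), so 0 moves.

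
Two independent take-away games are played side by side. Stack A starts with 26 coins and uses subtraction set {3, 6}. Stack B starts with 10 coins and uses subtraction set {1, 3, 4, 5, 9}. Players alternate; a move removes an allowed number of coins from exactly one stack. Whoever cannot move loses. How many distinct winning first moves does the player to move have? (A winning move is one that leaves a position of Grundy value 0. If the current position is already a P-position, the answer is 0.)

Stack A, S = {3, 6}:
G(0) = 0
G(1) = mex{} = 0
G(2) = mex{} = 0
G(3) = mex{0} = 1
G(4) = mex{0} = 1
G(5) = mex{0} = 1
G(6) = mex{1,0} = 2
G(7) = mex{1,0} = 2
G(8) = mex{1,0} = 2
G(9) = mex{2,1} = 0
G(10) = mex{2,1} = 0
G(11) = mex{2,1} = 0
G(12) = mex{0,2} = 1
G(13) = mex{0,2} = 1
G(14) = mex{0,2} = 1
G(15) = mex{1,0} = 2
G(16) = mex{1,0} = 2
G(17) = mex{1,0} = 2
G(18) = mex{2,1} = 0
G(19) = mex{2,1} = 0
G(20) = mex{2,1} = 0
G(21) = mex{0,2} = 1
G(22) = mex{0,2} = 1
G(23) = mex{0,2} = 1
G(24) = mex{1,0} = 2
G(25) = mex{1,0} = 2
G(26) = mex{1,0} = 2
G_A(26) = 2.
Stack B, S = {1, 3, 4, 5, 9}:
G(0) = 0
G(1) = mex{0} = 1
G(2) = mex{1} = 0
G(3) = mex{0,0} = 1
G(4) = mex{1,1,0} = 2
G(5) = mex{2,0,1,0} = 3
G(6) = mex{3,1,0,1} = 2
G(7) = mex{2,2,1,0} = 3
G(8) = mex{3,3,2,1} = 0
G(9) = mex{0,2,3,2,0} = 1
G(10) = mex{1,3,2,3,1} = 0
G_B(10) = 0.
Combined Grundy value = 2 ⊕ 0 = 2.
A winning move leaves total XOR = 0, i.e. changes one component's Grundy value g to g ⊕ X where X is the current total.
Stack A: need g' = 2⊕2 = 0. Options: 26−3→G=1, 26−6→G=0. Hits: 1.
Stack B: need g' = 0⊕2 = 2. Options: 10−1→G=1, 10−3→G=3, 10−4→G=2, 10−5→G=3, 10−9→G=1. Hits: 1.

2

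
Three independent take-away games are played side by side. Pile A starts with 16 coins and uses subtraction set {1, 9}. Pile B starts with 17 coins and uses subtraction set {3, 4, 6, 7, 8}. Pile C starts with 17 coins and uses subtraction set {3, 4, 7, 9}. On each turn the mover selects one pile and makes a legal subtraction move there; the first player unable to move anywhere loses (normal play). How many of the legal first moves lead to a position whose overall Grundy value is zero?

2

Pile A, S = {1, 9}:
G(0) = 0
G(1) = mex{0} = 1
G(2) = mex{1} = 0
G(3) = mex{0} = 1
G(4) = mex{1} = 0
G(5) = mex{0} = 1
G(6) = mex{1} = 0
G(7) = mex{0} = 1
G(8) = mex{1} = 0
G(9) = mex{0,0} = 1
G(10) = mex{1,1} = 0
G(11) = mex{0,0} = 1
G(12) = mex{1,1} = 0
G(13) = mex{0,0} = 1
G(14) = mex{1,1} = 0
G(15) = mex{0,0} = 1
G(16) = mex{1,1} = 0
G_A(16) = 0.
Pile B, S = {3, 4, 6, 7, 8}:
G(0) = 0
G(1) = mex{} = 0
G(2) = mex{} = 0
G(3) = mex{0} = 1
G(4) = mex{0,0} = 1
G(5) = mex{0,0} = 1
G(6) = mex{1,0,0} = 2
G(7) = mex{1,1,0,0} = 2
G(8) = mex{1,1,0,0,0} = 2
G(9) = mex{2,1,1,0,0} = 3
G(10) = mex{2,2,1,1,0} = 3
G(11) = mex{2,2,1,1,1} = 0
G(12) = mex{3,2,2,1,1} = 0
G(13) = mex{3,3,2,2,1} = 0
G(14) = mex{0,3,2,2,2} = 1
G(15) = mex{0,0,3,2,2} = 1
G(16) = mex{0,0,3,3,2} = 1
G(17) = mex{1,0,0,3,3} = 2
G_B(17) = 2.
Pile C, S = {3, 4, 7, 9}:
G(0) = 0
G(1) = mex{} = 0
G(2) = mex{} = 0
G(3) = mex{0} = 1
G(4) = mex{0,0} = 1
G(5) = mex{0,0} = 1
G(6) = mex{1,0} = 2
G(7) = mex{1,1,0} = 2
G(8) = mex{1,1,0} = 2
G(9) = mex{2,1,0,0} = 3
G(10) = mex{2,2,1,0} = 3
G(11) = mex{2,2,1,0} = 3
G(12) = mex{3,2,1,1} = 0
G(13) = mex{3,3,2,1} = 0
G(14) = mex{3,3,2,1} = 0
G(15) = mex{0,3,2,2} = 1
G(16) = mex{0,0,3,2} = 1
G(17) = mex{0,0,3,2} = 1
G_C(17) = 1.
Combined Grundy value = 0 ⊕ 2 ⊕ 1 = 3.
A winning move leaves total XOR = 0, i.e. changes one component's Grundy value g to g ⊕ X where X is the current total.
Pile A: need g' = 0⊕3 = 3. Options: 16−1→G=1, 16−9→G=1. Hits: 0.
Pile B: need g' = 2⊕3 = 1. Options: 17−3→G=1, 17−4→G=0, 17−6→G=0, 17−7→G=3, 17−8→G=3. Hits: 1.
Pile C: need g' = 1⊕3 = 2. Options: 17−3→G=0, 17−4→G=0, 17−7→G=3, 17−9→G=2. Hits: 1.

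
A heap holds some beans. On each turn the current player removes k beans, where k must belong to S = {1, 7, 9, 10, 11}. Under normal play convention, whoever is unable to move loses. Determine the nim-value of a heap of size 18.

G(0) = 0
G(1) = mex{0} = 1
G(2) = mex{1} = 0
G(3) = mex{0} = 1
G(4) = mex{1} = 0
G(5) = mex{0} = 1
G(6) = mex{1} = 0
G(7) = mex{0,0} = 1
G(8) = mex{1,1} = 0
G(9) = mex{0,0,0} = 1
G(10) = mex{1,1,1,0} = 2
G(11) = mex{2,0,0,1,0} = 3
G(12) = mex{3,1,1,0,1} = 2
G(13) = mex{2,0,0,1,0} = 3
G(14) = mex{3,1,1,0,1} = 2
G(15) = mex{2,0,0,1,0} = 3
G(16) = mex{3,1,1,0,1} = 2
G(17) = mex{2,2,0,1,0} = 3
G(18) = mex{3,3,1,0,1} = 2

2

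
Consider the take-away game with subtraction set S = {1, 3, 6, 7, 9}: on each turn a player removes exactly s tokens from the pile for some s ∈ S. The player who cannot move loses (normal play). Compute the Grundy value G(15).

1

n :  0  1  2  3  4  5  6  7  8  9 10 11 12 13 14 15
G :  0  1  0  1  0  1  2  3  2  3  2  3  0  1  0  1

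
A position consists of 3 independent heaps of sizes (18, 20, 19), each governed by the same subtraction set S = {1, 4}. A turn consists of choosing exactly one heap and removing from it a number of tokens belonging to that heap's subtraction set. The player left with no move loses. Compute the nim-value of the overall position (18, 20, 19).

3

All heaps use S = {1, 4}:
G(0) = 0
G(1) = mex{0} = 1
G(2) = mex{1} = 0
G(3) = mex{0} = 1
G(4) = mex{1,0} = 2
G(5) = mex{2,1} = 0
G(6) = mex{0,0} = 1
G(7) = mex{1,1} = 0
G(8) = mex{0,2} = 1
G(9) = mex{1,0} = 2
G(10) = mex{2,1} = 0
G(11) = mex{0,0} = 1
G(12) = mex{1,1} = 0
G(13) = mex{0,2} = 1
G(14) = mex{1,0} = 2
G(15) = mex{2,1} = 0
G(16) = mex{0,0} = 1
G(17) = mex{1,1} = 0
G(18) = mex{0,2} = 1
G(19) = mex{1,0} = 2
G(20) = mex{2,1} = 0
Heap A: G(18) = 1.
Heap B: G(20) = 0.
Heap C: G(19) = 2.
Combined Grundy value = 1 ⊕ 0 ⊕ 2 = 3.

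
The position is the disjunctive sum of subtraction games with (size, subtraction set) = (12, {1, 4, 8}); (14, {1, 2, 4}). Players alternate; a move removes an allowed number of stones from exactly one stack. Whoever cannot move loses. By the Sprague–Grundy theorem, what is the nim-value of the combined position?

2

Stack A, S = {1, 4, 8}:
n :  0  1  2  3  4  5  6  7  8  9 10 11 12
G :  0  1  0  1  2  0  1  0  1  2  3  2  0
G_A(12) = 0.
Stack B, S = {1, 2, 4}:
G(0) = 0
G(1) = mex{0} = 1
G(2) = mex{1,0} = 2
G(3) = mex{2,1} = 0
G(4) = mex{0,2,0} = 1
G(5) = mex{1,0,1} = 2
G(6) = mex{2,1,2} = 0
G(7) = mex{0,2,0} = 1
G(8) = mex{1,0,1} = 2
G(9) = mex{2,1,2} = 0
G(10) = mex{0,2,0} = 1
G(11) = mex{1,0,1} = 2
G(12) = mex{2,1,2} = 0
G(13) = mex{0,2,0} = 1
G(14) = mex{1,0,1} = 2
G_B(14) = 2.
Combined Grundy value = 0 ⊕ 2 = 2.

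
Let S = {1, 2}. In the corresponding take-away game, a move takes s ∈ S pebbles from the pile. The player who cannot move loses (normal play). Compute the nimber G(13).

G(0) = 0
G(1) = mex{0} = 1
G(2) = mex{1,0} = 2
G(3) = mex{2,1} = 0
G(4) = mex{0,2} = 1
G(5) = mex{1,0} = 2
G(6) = mex{2,1} = 0
G(7) = mex{0,2} = 1
G(8) = mex{1,0} = 2
G(9) = mex{2,1} = 0
G(10) = mex{0,2} = 1
G(11) = mex{1,0} = 2
G(12) = mex{2,1} = 0
G(13) = mex{0,2} = 1

1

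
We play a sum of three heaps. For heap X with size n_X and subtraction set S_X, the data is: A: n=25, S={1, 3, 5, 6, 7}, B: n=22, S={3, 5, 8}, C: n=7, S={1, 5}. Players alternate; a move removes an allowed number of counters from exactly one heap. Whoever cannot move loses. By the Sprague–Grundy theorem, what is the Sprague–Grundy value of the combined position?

0

Heap A, S = {1, 3, 5, 6, 7}:
G(0) = 0
G(1) = mex{0} = 1
G(2) = mex{1} = 0
G(3) = mex{0,0} = 1
G(4) = mex{1,1} = 0
G(5) = mex{0,0,0} = 1
G(6) = mex{1,1,1,0} = 2
G(7) = mex{2,0,0,1,0} = 3
G(8) = mex{3,1,1,0,1} = 2
G(9) = mex{2,2,0,1,0} = 3
G(10) = mex{3,3,1,0,1} = 2
G(11) = mex{2,2,2,1,0} = 3
G(12) = mex{3,3,3,2,1} = 0
G(13) = mex{0,2,2,3,2} = 1
G(14) = mex{1,3,3,2,3} = 0
G(15) = mex{0,0,2,3,2} = 1
G(16) = mex{1,1,3,2,3} = 0
G(17) = mex{0,0,0,3,2} = 1
G(18) = mex{1,1,1,0,3} = 2
G(19) = mex{2,0,0,1,0} = 3
G(20) = mex{3,1,1,0,1} = 2
G(21) = mex{2,2,0,1,0} = 3
G(22) = mex{3,3,1,0,1} = 2
G(23) = mex{2,2,2,1,0} = 3
G(24) = mex{3,3,3,2,1} = 0
G(25) = mex{0,2,2,3,2} = 1
G_A(25) = 1.
Heap B, S = {3, 5, 8}:
G(0) = 0
G(1) = mex{} = 0
G(2) = mex{} = 0
G(3) = mex{0} = 1
G(4) = mex{0} = 1
G(5) = mex{0,0} = 1
G(6) = mex{1,0} = 2
G(7) = mex{1,0} = 2
G(8) = mex{1,1,0} = 2
G(9) = mex{2,1,0} = 3
G(10) = mex{2,1,0} = 3
G(11) = mex{2,2,1} = 0
G(12) = mex{3,2,1} = 0
G(13) = mex{3,2,1} = 0
G(14) = mex{0,3,2} = 1
G(15) = mex{0,3,2} = 1
G(16) = mex{0,0,2} = 1
G(17) = mex{1,0,3} = 2
G(18) = mex{1,0,3} = 2
G(19) = mex{1,1,0} = 2
G(20) = mex{2,1,0} = 3
G(21) = mex{2,1,0} = 3
G(22) = mex{2,2,1} = 0
G_B(22) = 0.
Heap C, S = {1, 5}:
G(0) = 0
G(1) = mex{0} = 1
G(2) = mex{1} = 0
G(3) = mex{0} = 1
G(4) = mex{1} = 0
G(5) = mex{0,0} = 1
G(6) = mex{1,1} = 0
G(7) = mex{0,0} = 1
G_C(7) = 1.
Combined Grundy value = 1 ⊕ 0 ⊕ 1 = 0.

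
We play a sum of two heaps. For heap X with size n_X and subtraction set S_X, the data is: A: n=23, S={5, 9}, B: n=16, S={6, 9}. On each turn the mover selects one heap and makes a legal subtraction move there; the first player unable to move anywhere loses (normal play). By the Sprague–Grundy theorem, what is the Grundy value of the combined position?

1

Heap A, S = {5, 9}:
G(0) = 0
G(1) = mex{} = 0
G(2) = mex{} = 0
G(3) = mex{} = 0
G(4) = mex{} = 0
G(5) = mex{0} = 1
G(6) = mex{0} = 1
G(7) = mex{0} = 1
G(8) = mex{0} = 1
G(9) = mex{0,0} = 1
G(10) = mex{1,0} = 2
G(11) = mex{1,0} = 2
G(12) = mex{1,0} = 2
G(13) = mex{1,0} = 2
G(14) = mex{1,1} = 0
G(15) = mex{2,1} = 0
G(16) = mex{2,1} = 0
G(17) = mex{2,1} = 0
G(18) = mex{2,1} = 0
G(19) = mex{0,2} = 1
G(20) = mex{0,2} = 1
G(21) = mex{0,2} = 1
G(22) = mex{0,2} = 1
G(23) = mex{0,0} = 1
G_A(23) = 1.
Heap B, S = {6, 9}:
G(0) = 0
G(1) = mex{} = 0
G(2) = mex{} = 0
G(3) = mex{} = 0
G(4) = mex{} = 0
G(5) = mex{} = 0
G(6) = mex{0} = 1
G(7) = mex{0} = 1
G(8) = mex{0} = 1
G(9) = mex{0,0} = 1
G(10) = mex{0,0} = 1
G(11) = mex{0,0} = 1
G(12) = mex{1,0} = 2
G(13) = mex{1,0} = 2
G(14) = mex{1,0} = 2
G(15) = mex{1,1} = 0
G(16) = mex{1,1} = 0
G_B(16) = 0.
Combined Grundy value = 1 ⊕ 0 = 1.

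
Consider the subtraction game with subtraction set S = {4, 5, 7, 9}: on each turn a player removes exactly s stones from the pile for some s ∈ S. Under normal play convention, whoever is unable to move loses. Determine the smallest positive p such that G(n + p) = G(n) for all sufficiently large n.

G(0) = 0
G(1) = mex{} = 0
G(2) = mex{} = 0
G(3) = mex{} = 0
G(4) = mex{0} = 1
G(5) = mex{0,0} = 1
G(6) = mex{0,0} = 1
G(7) = mex{0,0,0} = 1
G(8) = mex{1,0,0} = 2
G(9) = mex{1,1,0,0} = 2
G(10) = mex{1,1,0,0} = 2
G(11) = mex{1,1,1,0} = 2
G(12) = mex{2,1,1,0} = 3
G(13) = mex{2,2,1,1} = 0
G(14) = mex{2,2,1,1} = 0
G(15) = mex{2,2,2,1} = 0
G(16) = mex{3,2,2,1} = 0
G(17) = mex{0,3,2,2} = 1
G(18) = mex{0,0,2,2} = 1
G(19) = mex{0,0,3,2} = 1
G(20) = mex{0,0,0,2} = 1
G(21) = mex{1,0,0,3} = 2
G(22) = mex{1,1,0,0} = 2
G(23) = mex{1,1,0,0} = 2
G(24) = mex{1,1,1,0} = 2
G(25) = mex{2,1,1,0} = 3
G(26) = mex{2,2,1,1} = 0
G(27) = mex{2,2,1,1} = 0
G(n+13) = G(n) holds for n = 0,…,8 (a full window of length max(S) = 9), so the sequence is purely periodic with period 13.

13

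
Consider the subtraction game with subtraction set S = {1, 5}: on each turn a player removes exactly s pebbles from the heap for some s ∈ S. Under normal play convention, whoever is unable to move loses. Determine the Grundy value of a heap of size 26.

0

n :  0  1  2  3  4  5  6  7  8  9 10 11 12 13 14 15 16 17 18 19 20 21 22 23 24 25 26
G :  0  1  0  1  0  1  0  1  0  1  0  1  0  1  0  1  0  1  0  1  0  1  0  1  0  1  0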